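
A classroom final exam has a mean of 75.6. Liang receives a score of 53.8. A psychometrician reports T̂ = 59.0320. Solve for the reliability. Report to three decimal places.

T̂ = ρX + (1 − ρ)μ  ⇒  T̂ − μ = ρ(X − μ)
ρ = (T̂ − μ)/(X − μ) = (59.0320 − 75.6) / (53.8 − 75.6) = -16.5680 / -21.8 = 0.76000

0.760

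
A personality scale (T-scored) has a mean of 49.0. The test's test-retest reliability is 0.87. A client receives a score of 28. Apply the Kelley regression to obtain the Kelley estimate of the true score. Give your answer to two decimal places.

Weight the observed score by reliability and the mean by (1 − reliability): T̂ = 0.87·28 + 0.13·49.0 = 24.36 + 6.370 = 30.730.

30.73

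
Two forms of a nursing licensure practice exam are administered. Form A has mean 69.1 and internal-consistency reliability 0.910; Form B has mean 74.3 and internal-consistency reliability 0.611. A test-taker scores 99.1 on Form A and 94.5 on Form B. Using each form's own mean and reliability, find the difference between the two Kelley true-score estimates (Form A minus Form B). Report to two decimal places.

T̂_A = 0.910(99.1) + 0.090(69.1) = 96.4000
T̂_B = 0.611(94.5) + 0.389(74.3) = 86.6422
T̂_A − T̂_B = 9.7578

9.76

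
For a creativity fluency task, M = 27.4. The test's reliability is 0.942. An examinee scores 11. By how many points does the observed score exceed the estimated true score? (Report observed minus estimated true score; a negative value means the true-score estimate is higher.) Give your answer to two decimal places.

Weight the observed score by reliability and the mean by (1 − reliability): T̂ = 0.942·11 + 0.058·27.4 = 10.362 + 1.5892 = 11.9512.
X − T̂ = 11 − 11.951 = -0.951 → -0.95

-0.95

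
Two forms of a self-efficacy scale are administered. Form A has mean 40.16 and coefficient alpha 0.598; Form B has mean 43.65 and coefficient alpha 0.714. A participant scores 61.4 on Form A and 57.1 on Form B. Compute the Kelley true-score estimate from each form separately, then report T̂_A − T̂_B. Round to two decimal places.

-0.39

T̂_A = 0.598(61.4) + 0.402(40.16) = 52.8615
T̂_B = 0.714(57.1) + 0.286(43.65) = 53.2533
T̂_A − T̂_B = -0.3918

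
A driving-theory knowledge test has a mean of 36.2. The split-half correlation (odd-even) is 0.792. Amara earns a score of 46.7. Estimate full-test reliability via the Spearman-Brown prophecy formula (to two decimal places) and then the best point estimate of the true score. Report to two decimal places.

Spearman-Brown: ρ = 2r/(1 + r) = 2(0.792)/(1 + 0.792) = 1.5840/1.792 = 0.8839 → 0.88
Weight the observed score by reliability and the mean by (1 − reliability): T̂ = 0.88·46.7 + 0.12·36.2 = 41.096 + 4.344 = 45.440.

45.44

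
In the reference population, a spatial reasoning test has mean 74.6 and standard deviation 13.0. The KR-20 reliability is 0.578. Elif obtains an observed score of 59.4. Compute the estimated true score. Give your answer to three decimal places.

Weight the observed score by reliability and the mean by (1 − reliability): T̂ = 0.578·59.4 + 0.422·74.6 = 34.3332 + 31.4812 = 65.8144.

65.814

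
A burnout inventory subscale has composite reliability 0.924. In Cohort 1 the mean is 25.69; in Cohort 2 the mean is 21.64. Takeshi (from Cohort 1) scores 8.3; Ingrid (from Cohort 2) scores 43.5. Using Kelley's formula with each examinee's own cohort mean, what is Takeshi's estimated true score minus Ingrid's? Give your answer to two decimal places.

-32.22

T̂_Takeshi = 0.924(8.3) + 0.076(25.69) = 9.6216
T̂_Ingrid = 0.924(43.5) + 0.076(21.64) = 41.8386
Difference = 9.6216 − 41.8386 = -32.2170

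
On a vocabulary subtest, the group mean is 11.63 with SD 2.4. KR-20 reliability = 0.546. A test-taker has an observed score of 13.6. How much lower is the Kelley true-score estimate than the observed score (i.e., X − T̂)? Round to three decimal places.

0.894

T̂ = 0.546(13.6) + 0.454(11.63) = 7.4256 + 5.28002 = 12.70562 → 12.7056
X − T̂ = 13.6 − 12.7056 = 0.8944 → 0.894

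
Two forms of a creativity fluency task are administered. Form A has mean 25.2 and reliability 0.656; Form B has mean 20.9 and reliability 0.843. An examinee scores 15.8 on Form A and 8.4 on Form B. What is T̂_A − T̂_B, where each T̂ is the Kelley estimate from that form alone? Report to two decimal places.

T̂_A = 0.656(15.8) + 0.344(25.2) = 19.0336
T̂_B = 0.843(8.4) + 0.157(20.9) = 10.3625
T̂_A − T̂_B = 8.6711

8.67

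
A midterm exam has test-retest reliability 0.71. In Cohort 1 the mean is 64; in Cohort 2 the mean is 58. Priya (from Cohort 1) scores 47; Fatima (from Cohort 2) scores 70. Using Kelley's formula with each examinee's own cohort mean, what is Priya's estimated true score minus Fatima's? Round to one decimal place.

T̂_Priya = 0.71(47) + 0.29(64) = 51.930
T̂_Fatima = 0.71(70) + 0.29(58) = 66.520
Difference = 51.930 − 66.520 = -14.590

-14.6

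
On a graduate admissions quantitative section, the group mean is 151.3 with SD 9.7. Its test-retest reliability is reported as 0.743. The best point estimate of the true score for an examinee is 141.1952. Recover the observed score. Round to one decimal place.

137.7

T̂ = ρX + (1 − ρ)μ  ⇒  X = (T̂ − (1 − ρ)μ) / ρ
X = (141.1952 − 0.257 × 151.3) / 0.743 = (141.1952 − 38.8841) / 0.743 = 102.3111 / 0.743 = 137.700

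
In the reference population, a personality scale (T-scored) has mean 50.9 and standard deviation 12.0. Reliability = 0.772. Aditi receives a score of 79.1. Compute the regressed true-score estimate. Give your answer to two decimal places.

72.67

Regress the observed score toward the mean by the unreliability: T̂ = 0.772·79.1 + 0.228·50.9 = 61.0652 + 11.6052 = 72.670.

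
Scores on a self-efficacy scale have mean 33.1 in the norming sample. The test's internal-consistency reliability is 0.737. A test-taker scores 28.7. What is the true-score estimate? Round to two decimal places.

29.86

T̂ = 0.737(28.7) + 0.263(33.1) = 21.1519 + 8.7053 = 29.857 → 29.86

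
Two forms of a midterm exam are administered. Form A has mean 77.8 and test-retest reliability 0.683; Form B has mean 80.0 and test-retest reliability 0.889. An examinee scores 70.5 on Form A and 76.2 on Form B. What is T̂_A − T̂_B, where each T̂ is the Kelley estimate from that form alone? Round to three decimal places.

-3.808

T̂_A = 0.683(70.5) + 0.317(77.8) = 72.81410
T̂_B = 0.889(76.2) + 0.111(80.0) = 76.62180
T̂_A − T̂_B = -3.80770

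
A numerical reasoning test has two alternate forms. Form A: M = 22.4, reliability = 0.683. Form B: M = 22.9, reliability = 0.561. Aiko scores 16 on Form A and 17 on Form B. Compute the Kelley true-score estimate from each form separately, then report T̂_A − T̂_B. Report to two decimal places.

T̂_A = 0.683(16) + 0.317(22.4) = 18.0288
T̂_B = 0.561(17) + 0.439(22.9) = 19.5901
T̂_A − T̂_B = -1.5613

-1.56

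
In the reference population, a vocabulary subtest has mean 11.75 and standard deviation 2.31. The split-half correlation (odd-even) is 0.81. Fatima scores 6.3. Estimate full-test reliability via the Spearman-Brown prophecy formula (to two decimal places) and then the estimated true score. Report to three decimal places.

6.845

Spearman-Brown: ρ = 2r/(1 + r) = 2(0.81)/(1 + 0.81) = 1.620/1.81 = 0.8950 → 0.90
T̂ = 0.90(6.3) + 0.10(11.75) = 5.670 + 1.1750 = 6.8450 → 6.845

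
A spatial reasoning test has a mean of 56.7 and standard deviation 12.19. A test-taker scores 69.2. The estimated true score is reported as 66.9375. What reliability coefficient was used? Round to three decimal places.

T̂ = ρX + (1 − ρ)μ  ⇒  T̂ − μ = ρ(X − μ)
ρ = (T̂ − μ)/(X − μ) = (66.9375 − 56.7) / (69.2 − 56.7) = 10.2375 / 12.5 = 0.81900

0.819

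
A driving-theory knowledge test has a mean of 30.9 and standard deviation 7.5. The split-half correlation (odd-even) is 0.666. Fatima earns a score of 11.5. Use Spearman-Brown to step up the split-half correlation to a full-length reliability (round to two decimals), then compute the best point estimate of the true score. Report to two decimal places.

Spearman-Brown: ρ = 2r/(1 + r) = 2(0.666)/(1 + 0.666) = 1.3320/1.666 = 0.7995 → 0.80
T̂ = ρX + (1 − ρ)μ
  = 0.80 × 11.5 + 0.20 × 30.9
  = 9.200 + 6.180
  = 15.380
  ≈ 15.38

15.38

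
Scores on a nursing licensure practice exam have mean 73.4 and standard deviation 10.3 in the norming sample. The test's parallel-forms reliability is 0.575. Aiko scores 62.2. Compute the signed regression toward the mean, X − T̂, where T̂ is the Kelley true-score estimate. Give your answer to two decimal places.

-4.76

T̂ = 0.575(62.2) + 0.425(73.4) = 35.7650 + 31.1950 = 66.9600 → 66.960
X − T̂ = 62.2 − 66.960 = -4.760 → -4.76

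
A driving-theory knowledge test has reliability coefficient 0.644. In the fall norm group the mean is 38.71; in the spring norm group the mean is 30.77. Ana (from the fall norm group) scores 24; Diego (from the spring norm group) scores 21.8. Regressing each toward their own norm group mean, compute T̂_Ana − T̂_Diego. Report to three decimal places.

4.243

T̂_Ana = 0.644(24) + 0.356(38.71) = 29.23676
T̂_Diego = 0.644(21.8) + 0.356(30.77) = 24.99332
Difference = 29.23676 − 24.99332 = 4.24344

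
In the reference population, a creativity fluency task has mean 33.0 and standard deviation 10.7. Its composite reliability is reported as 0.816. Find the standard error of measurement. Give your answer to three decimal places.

4.590

SEM = SD · √(1 − ρ) = 10.7 × √0.184 = 10.7 × 0.4290 = 4.5898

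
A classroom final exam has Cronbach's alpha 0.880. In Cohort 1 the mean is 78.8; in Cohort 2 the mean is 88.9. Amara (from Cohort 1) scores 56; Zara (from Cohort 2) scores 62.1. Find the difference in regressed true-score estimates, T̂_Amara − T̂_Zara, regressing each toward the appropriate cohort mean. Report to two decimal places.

-6.58

T̂_Amara = 0.880(56) + 0.120(78.8) = 58.7360
T̂_Zara = 0.880(62.1) + 0.120(88.9) = 65.3160
Difference = 58.7360 − 65.3160 = -6.5800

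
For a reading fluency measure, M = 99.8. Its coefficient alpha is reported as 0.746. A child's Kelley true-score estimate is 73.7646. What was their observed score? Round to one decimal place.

T̂ = ρX + (1 − ρ)μ  ⇒  X = (T̂ − (1 − ρ)μ) / ρ
X = (73.7646 − 0.254 × 99.8) / 0.746 = (73.7646 − 25.3492) / 0.746 = 48.4154 / 0.746 = 64.900

64.9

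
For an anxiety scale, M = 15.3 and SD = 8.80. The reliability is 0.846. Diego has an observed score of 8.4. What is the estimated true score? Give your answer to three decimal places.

9.463

T̂ = ρX + (1 − ρ)μ
  = 0.846 × 8.4 + 0.154 × 15.3
  = 7.1064 + 2.3562
  = 9.4626
  ≈ 9.463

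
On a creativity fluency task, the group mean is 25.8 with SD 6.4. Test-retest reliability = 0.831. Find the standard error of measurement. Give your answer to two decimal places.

2.63

SEM = SD · √(1 − ρ) = 6.4 × √0.169 = 6.4 × 0.4111 = 2.631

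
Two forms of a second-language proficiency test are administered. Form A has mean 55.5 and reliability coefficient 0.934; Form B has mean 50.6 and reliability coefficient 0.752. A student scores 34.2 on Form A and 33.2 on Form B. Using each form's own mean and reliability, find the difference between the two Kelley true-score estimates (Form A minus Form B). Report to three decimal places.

T̂_A = 0.934(34.2) + 0.066(55.5) = 35.60580
T̂_B = 0.752(33.2) + 0.248(50.6) = 37.51520
T̂_A − T̂_B = -1.90940

-1.909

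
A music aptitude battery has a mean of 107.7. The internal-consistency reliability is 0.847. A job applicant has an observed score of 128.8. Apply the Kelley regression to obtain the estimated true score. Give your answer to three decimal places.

T̂ = ρX + (1 − ρ)μ
  = 0.847 × 128.8 + 0.153 × 107.7
  = 109.0936 + 16.4781
  = 125.5717
  ≈ 125.572

125.572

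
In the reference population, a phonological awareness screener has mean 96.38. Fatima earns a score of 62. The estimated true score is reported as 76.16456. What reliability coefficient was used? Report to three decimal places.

0.588

T̂ = ρX + (1 − ρ)μ  ⇒  T̂ − μ = ρ(X − μ)
ρ = (T̂ − μ)/(X − μ) = (76.16456 − 96.38) / (62 − 96.38) = -20.21544 / -34.38 = 0.58800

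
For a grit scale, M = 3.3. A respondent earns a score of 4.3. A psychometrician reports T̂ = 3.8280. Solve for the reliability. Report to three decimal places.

0.528

T̂ = ρX + (1 − ρ)μ  ⇒  T̂ − μ = ρ(X − μ)
ρ = (T̂ − μ)/(X − μ) = (3.8280 − 3.3) / (4.3 − 3.3) = 0.5280 / 1.0 = 0.52800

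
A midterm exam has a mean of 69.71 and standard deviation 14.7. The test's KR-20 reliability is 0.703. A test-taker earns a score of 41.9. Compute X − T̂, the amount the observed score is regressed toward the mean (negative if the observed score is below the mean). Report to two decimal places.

-8.26

Kelley's formula gives T̂ = 0.703·41.9 + 0.297·69.71 = 29.4557 + 20.70387 = 50.1596.
X − T̂ = 41.9 − 50.160 = -8.260 → -8.26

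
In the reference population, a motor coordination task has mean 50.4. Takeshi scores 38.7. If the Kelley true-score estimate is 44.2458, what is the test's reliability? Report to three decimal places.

T̂ = ρX + (1 − ρ)μ  ⇒  T̂ − μ = ρ(X − μ)
ρ = (T̂ − μ)/(X − μ) = (44.2458 − 50.4) / (38.7 − 50.4) = -6.1542 / -11.7 = 0.52600

0.526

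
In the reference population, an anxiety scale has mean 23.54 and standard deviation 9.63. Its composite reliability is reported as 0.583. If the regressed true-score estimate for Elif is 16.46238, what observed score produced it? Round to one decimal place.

11.4

T̂ = ρX + (1 − ρ)μ  ⇒  X = (T̂ − (1 − ρ)μ) / ρ
X = (16.46238 − 0.417 × 23.54) / 0.583 = (16.46238 − 9.81618) / 0.583 = 6.64620 / 0.583 = 11.400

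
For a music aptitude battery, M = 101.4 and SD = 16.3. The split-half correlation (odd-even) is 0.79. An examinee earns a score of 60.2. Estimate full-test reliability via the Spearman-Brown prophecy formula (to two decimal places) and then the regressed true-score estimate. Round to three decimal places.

65.144

Spearman-Brown: ρ = 2r/(1 + r) = 2(0.79)/(1 + 0.79) = 1.580/1.79 = 0.8827 → 0.88
T̂ = 0.88(60.2) + 0.12(101.4) = 52.976 + 12.168 = 65.1440 → 65.144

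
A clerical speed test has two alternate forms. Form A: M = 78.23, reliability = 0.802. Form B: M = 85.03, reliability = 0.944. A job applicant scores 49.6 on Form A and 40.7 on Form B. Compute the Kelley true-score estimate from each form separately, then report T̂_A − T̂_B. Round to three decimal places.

12.086

T̂_A = 0.802(49.6) + 0.198(78.23) = 55.26874
T̂_B = 0.944(40.7) + 0.056(85.03) = 43.18248
T̂_A − T̂_B = 12.08626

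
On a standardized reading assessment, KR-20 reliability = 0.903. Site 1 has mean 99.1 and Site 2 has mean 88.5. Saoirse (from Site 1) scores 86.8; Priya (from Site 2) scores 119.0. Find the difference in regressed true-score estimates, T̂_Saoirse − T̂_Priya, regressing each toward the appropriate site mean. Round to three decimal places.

-28.048

T̂_Saoirse = 0.903(86.8) + 0.097(99.1) = 87.99310
T̂_Priya = 0.903(119.0) + 0.097(88.5) = 116.04150
Difference = 87.99310 − 116.04150 = -28.04840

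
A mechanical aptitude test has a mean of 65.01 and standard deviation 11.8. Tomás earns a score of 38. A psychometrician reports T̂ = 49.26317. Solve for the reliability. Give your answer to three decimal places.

T̂ = ρX + (1 − ρ)μ  ⇒  T̂ − μ = ρ(X − μ)
ρ = (T̂ − μ)/(X − μ) = (49.26317 − 65.01) / (38 − 65.01) = -15.74683 / -27.01 = 0.58300

0.583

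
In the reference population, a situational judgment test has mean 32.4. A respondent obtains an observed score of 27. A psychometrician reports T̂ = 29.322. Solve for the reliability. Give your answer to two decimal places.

T̂ = ρX + (1 − ρ)μ  ⇒  T̂ − μ = ρ(X − μ)
ρ = (T̂ − μ)/(X − μ) = (29.322 − 32.4) / (27 − 32.4) = -3.078 / -5.4 = 0.5700

0.57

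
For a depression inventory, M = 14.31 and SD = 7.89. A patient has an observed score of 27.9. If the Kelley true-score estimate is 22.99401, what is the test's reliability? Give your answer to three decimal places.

T̂ = ρX + (1 − ρ)μ  ⇒  T̂ − μ = ρ(X − μ)
ρ = (T̂ − μ)/(X − μ) = (22.99401 − 14.31) / (27.9 − 14.31) = 8.68401 / 13.59 = 0.63900

0.639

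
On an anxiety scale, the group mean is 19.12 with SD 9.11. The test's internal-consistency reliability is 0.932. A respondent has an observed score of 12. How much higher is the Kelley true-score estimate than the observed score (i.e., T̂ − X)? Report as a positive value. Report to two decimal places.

T̂ = 0.932(12) + 0.068(19.12) = 11.184 + 1.30016 = 12.4842 → 12.484
T̂ − X = 12.484 − 12 = 0.484 → 0.48

0.48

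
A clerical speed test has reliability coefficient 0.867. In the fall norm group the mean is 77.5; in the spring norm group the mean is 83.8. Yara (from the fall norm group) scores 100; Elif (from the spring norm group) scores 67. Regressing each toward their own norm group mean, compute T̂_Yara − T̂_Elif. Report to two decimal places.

27.77

T̂_Yara = 0.867(100) + 0.133(77.5) = 97.0075
T̂_Elif = 0.867(67) + 0.133(83.8) = 69.2344
Difference = 97.0075 − 69.2344 = 27.7731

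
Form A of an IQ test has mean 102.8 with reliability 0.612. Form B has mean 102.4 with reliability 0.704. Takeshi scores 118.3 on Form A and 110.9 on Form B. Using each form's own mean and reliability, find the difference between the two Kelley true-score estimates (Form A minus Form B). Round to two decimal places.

3.90

T̂_A = 0.612(118.3) + 0.388(102.8) = 112.2860
T̂_B = 0.704(110.9) + 0.296(102.4) = 108.3840
T̂_A − T̂_B = 3.9020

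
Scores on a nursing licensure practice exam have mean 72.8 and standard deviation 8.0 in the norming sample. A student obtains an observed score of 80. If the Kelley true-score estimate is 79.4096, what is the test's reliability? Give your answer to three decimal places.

T̂ = ρX + (1 − ρ)μ  ⇒  T̂ − μ = ρ(X − μ)
ρ = (T̂ − μ)/(X − μ) = (79.4096 − 72.8) / (80 − 72.8) = 6.6096 / 7.2 = 0.91800

0.918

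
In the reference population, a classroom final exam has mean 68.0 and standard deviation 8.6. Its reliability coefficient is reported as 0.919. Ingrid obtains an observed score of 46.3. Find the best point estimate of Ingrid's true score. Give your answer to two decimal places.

Weight the observed score by reliability and the mean by (1 − reliability): T̂ = 0.919·46.3 + 0.081·68.0 = 42.5497 + 5.5080 = 48.058.

48.06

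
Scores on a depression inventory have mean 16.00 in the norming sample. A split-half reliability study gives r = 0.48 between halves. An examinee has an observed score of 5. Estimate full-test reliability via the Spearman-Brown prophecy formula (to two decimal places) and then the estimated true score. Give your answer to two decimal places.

8.85

Spearman-Brown: ρ = 2r/(1 + r) = 2(0.48)/(1 + 0.48) = 0.960/1.48 = 0.6486 → 0.65
Kelley's formula gives T̂ = 0.65·5 + 0.35·16.00 = 3.25 + 5.6000 = 8.850.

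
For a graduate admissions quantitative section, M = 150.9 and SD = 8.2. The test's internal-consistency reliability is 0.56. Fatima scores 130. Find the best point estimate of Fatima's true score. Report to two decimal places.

139.20

Weight the observed score by reliability and the mean by (1 − reliability): T̂ = 0.56·130 + 0.44·150.9 = 72.80 + 66.396 = 139.196.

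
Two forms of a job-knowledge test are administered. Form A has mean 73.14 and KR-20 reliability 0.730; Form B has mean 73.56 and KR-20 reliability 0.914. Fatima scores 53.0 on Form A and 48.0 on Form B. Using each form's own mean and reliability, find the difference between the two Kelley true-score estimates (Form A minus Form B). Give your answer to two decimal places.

8.24

T̂_A = 0.730(53.0) + 0.270(73.14) = 58.4378
T̂_B = 0.914(48.0) + 0.086(73.56) = 50.1982
T̂_A − T̂_B = 8.2396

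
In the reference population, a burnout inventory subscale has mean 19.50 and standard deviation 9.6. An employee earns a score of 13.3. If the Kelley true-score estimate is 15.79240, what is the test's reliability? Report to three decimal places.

T̂ = ρX + (1 − ρ)μ  ⇒  T̂ − μ = ρ(X − μ)
ρ = (T̂ − μ)/(X − μ) = (15.79240 − 19.50) / (13.3 − 19.50) = -3.70760 / -6.20 = 0.59800

0.598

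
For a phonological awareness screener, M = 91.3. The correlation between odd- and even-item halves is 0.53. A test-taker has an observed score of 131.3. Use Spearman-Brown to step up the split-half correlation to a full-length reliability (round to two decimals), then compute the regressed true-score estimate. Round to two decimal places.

118.90

Spearman-Brown: ρ = 2r/(1 + r) = 2(0.53)/(1 + 0.53) = 1.060/1.53 = 0.6928 → 0.69
T̂ = 0.69(131.3) + 0.31(91.3) = 90.597 + 28.303 = 118.900 → 118.90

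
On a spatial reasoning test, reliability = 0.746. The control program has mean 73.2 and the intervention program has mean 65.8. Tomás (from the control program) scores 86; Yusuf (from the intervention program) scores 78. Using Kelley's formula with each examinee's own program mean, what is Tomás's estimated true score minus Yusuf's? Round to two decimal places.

7.85

T̂_Tomás = 0.746(86) + 0.254(73.2) = 82.7488
T̂_Yusuf = 0.746(78) + 0.254(65.8) = 74.9012
Difference = 82.7488 − 74.9012 = 7.8476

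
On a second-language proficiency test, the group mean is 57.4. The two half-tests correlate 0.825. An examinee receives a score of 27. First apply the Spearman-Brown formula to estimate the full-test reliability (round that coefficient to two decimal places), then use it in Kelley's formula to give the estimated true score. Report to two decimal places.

Spearman-Brown: ρ = 2r/(1 + r) = 2(0.825)/(1 + 0.825) = 1.6500/1.825 = 0.9041 → 0.90
T̂ = 0.90(27) + 0.10(57.4) = 24.30 + 5.740 = 30.040 → 30.04

30.04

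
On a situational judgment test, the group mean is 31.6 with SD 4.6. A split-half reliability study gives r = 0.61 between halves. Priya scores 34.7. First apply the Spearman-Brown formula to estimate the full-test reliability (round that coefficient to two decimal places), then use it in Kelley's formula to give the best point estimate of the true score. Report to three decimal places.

Spearman-Brown: ρ = 2r/(1 + r) = 2(0.61)/(1 + 0.61) = 1.220/1.61 = 0.7578 → 0.76
T̂ = 0.76(34.7) + 0.24(31.6) = 26.372 + 7.584 = 33.9560 → 33.956

33.956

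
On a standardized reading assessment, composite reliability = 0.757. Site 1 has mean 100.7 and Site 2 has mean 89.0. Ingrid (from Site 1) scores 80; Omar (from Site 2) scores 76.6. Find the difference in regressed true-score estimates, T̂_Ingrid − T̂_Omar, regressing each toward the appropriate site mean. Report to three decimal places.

T̂_Ingrid = 0.757(80) + 0.243(100.7) = 85.03010
T̂_Omar = 0.757(76.6) + 0.243(89.0) = 79.61320
Difference = 85.03010 − 79.61320 = 5.41690

5.417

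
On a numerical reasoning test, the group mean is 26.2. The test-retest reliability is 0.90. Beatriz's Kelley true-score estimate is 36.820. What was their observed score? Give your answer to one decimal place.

T̂ = ρX + (1 − ρ)μ  ⇒  X = (T̂ − (1 − ρ)μ) / ρ
X = (36.820 − 0.10 × 26.2) / 0.90 = (36.820 − 2.620) / 0.90 = 34.200 / 0.90 = 38.000

38.0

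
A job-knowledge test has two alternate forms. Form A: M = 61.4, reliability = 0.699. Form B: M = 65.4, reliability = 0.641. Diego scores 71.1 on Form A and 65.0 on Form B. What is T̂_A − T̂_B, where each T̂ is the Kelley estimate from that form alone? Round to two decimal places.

3.04

T̂_A = 0.699(71.1) + 0.301(61.4) = 68.1803
T̂_B = 0.641(65.0) + 0.359(65.4) = 65.1436
T̂_A − T̂_B = 3.0367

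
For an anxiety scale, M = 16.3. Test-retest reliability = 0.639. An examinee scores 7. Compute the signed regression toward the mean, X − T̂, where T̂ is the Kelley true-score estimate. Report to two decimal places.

-3.36

T̂ = 0.639(7) + 0.361(16.3) = 4.473 + 5.8843 = 10.3573 → 10.357
X − T̂ = 7 − 10.357 = -3.357 → -3.36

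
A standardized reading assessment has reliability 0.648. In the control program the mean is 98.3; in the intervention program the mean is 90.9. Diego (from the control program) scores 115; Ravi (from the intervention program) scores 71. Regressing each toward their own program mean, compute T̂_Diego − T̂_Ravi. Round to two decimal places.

31.12

T̂_Diego = 0.648(115) + 0.352(98.3) = 109.1216
T̂_Ravi = 0.648(71) + 0.352(90.9) = 78.0048
Difference = 109.1216 − 78.0048 = 31.1168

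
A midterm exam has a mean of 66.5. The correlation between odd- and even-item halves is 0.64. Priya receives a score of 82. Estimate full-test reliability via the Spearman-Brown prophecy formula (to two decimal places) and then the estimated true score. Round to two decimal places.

Spearman-Brown: ρ = 2r/(1 + r) = 2(0.64)/(1 + 0.64) = 1.280/1.64 = 0.7805 → 0.78
T̂ = ρX + (1 − ρ)μ
  = 0.78 × 82 + 0.22 × 66.5
  = 63.96 + 14.630
  = 78.590
  ≈ 78.59

78.59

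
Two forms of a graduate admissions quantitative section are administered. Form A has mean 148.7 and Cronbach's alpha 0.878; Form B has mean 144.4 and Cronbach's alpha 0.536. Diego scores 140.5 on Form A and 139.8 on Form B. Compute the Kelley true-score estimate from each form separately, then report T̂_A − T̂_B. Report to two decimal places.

-0.43

T̂_A = 0.878(140.5) + 0.122(148.7) = 141.5004
T̂_B = 0.536(139.8) + 0.464(144.4) = 141.9344
T̂_A − T̂_B = -0.4340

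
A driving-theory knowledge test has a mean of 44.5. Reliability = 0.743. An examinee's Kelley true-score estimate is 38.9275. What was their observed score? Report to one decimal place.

37.0

T̂ = ρX + (1 − ρ)μ  ⇒  X = (T̂ − (1 − ρ)μ) / ρ
X = (38.9275 − 0.257 × 44.5) / 0.743 = (38.9275 − 11.4365) / 0.743 = 27.4910 / 0.743 = 37.000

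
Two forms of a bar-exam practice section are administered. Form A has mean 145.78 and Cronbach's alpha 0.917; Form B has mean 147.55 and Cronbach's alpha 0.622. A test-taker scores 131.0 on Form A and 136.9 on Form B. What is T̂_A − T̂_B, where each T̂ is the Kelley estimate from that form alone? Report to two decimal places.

T̂_A = 0.917(131.0) + 0.083(145.78) = 132.2267
T̂_B = 0.622(136.9) + 0.378(147.55) = 140.9257
T̂_A − T̂_B = -8.6990

-8.70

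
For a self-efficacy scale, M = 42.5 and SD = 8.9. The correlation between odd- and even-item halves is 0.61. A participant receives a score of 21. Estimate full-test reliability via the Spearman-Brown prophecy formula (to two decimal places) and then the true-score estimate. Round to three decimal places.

26.160

Spearman-Brown: ρ = 2r/(1 + r) = 2(0.61)/(1 + 0.61) = 1.220/1.61 = 0.7578 → 0.76
T̂ = ρX + (1 − ρ)μ
  = 0.76 × 21 + 0.24 × 42.5
  = 15.96 + 10.200
  = 26.1600
  ≈ 26.160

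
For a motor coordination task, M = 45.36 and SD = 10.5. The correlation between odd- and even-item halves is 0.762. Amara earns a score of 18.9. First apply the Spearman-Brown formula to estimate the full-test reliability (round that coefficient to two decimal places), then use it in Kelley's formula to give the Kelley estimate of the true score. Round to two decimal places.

Spearman-Brown: ρ = 2r/(1 + r) = 2(0.762)/(1 + 0.762) = 1.5240/1.762 = 0.8649 → 0.86
Kelley's formula gives T̂ = 0.86·18.9 + 0.14·45.36 = 16.254 + 6.3504 = 22.604.

22.60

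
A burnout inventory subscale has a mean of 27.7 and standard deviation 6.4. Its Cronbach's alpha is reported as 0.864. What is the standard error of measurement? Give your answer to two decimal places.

2.36

SEM = SD · √(1 − ρ) = 6.4 × √0.136 = 6.4 × 0.3688 = 2.360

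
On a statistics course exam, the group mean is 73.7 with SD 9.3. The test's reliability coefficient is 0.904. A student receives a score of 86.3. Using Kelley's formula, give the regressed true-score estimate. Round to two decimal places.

85.09

Weight the observed score by reliability and the mean by (1 − reliability): T̂ = 0.904·86.3 + 0.096·73.7 = 78.0152 + 7.0752 = 85.090.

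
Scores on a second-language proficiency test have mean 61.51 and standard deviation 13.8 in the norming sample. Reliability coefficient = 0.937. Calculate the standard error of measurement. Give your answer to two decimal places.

SEM = SD · √(1 − ρ) = 13.8 × √0.063 = 13.8 × 0.2510 = 3.464

3.46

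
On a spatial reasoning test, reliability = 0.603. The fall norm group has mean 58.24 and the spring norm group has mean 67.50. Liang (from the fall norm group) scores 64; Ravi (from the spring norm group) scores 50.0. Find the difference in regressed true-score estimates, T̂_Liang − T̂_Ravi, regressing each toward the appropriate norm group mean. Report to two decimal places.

T̂_Liang = 0.603(64) + 0.397(58.24) = 61.7133
T̂_Ravi = 0.603(50.0) + 0.397(67.50) = 56.9475
Difference = 61.7133 − 56.9475 = 4.7658

4.77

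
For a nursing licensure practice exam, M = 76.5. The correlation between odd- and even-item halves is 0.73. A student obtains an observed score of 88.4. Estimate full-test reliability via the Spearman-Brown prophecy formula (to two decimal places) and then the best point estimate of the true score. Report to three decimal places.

Spearman-Brown: ρ = 2r/(1 + r) = 2(0.73)/(1 + 0.73) = 1.460/1.73 = 0.8439 → 0.84
T̂ = 0.84(88.4) + 0.16(76.5) = 74.256 + 12.240 = 86.4960 → 86.496

86.496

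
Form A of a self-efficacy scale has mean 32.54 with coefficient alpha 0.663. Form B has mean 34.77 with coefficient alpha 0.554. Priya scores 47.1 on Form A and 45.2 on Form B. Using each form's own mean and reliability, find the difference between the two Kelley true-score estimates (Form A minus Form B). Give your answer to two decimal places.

T̂_A = 0.663(47.1) + 0.337(32.54) = 42.1933
T̂_B = 0.554(45.2) + 0.446(34.77) = 40.5482
T̂_A − T̂_B = 1.6451

1.65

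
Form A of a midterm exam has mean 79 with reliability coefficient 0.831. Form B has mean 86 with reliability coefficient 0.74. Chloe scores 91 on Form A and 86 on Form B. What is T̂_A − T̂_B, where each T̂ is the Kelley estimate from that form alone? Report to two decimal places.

T̂_A = 0.831(91) + 0.169(79) = 88.9720
T̂_B = 0.74(86) + 0.26(86) = 86.0000
T̂_A − T̂_B = 2.9720

2.97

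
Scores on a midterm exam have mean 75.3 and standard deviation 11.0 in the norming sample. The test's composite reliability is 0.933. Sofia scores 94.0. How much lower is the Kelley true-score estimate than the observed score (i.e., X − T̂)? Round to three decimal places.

1.253

Kelley's formula gives T̂ = 0.933·94.0 + 0.067·75.3 = 87.7020 + 5.0451 = 92.74710.
X − T̂ = 94.0 − 92.7471 = 1.2529 → 1.253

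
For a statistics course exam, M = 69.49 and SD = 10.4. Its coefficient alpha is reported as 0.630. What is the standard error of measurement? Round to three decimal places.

6.326

SEM = SD · √(1 − ρ) = 10.4 × √0.370 = 10.4 × 0.6083 = 6.3261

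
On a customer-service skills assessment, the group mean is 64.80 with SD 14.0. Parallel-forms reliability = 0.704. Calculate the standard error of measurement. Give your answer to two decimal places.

SEM = SD · √(1 − ρ) = 14.0 × √0.296 = 14.0 × 0.5441 = 7.617

7.62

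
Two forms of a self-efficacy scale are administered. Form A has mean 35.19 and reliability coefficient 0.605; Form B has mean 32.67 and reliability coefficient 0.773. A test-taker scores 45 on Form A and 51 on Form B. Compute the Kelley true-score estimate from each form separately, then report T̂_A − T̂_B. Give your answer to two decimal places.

-5.71

T̂_A = 0.605(45) + 0.395(35.19) = 41.1251
T̂_B = 0.773(51) + 0.227(32.67) = 46.8391
T̂_A − T̂_B = -5.7140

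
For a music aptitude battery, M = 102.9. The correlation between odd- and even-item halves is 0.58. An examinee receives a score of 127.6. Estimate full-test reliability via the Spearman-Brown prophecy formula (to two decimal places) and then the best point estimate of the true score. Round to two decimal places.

Spearman-Brown: ρ = 2r/(1 + r) = 2(0.58)/(1 + 0.58) = 1.160/1.58 = 0.7342 → 0.73
T̂ = 0.73(127.6) + 0.27(102.9) = 93.148 + 27.783 = 120.931 → 120.93

120.93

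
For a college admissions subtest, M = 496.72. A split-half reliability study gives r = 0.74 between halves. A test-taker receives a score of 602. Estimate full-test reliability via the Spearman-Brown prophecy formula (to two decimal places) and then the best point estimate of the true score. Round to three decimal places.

586.208

Spearman-Brown: ρ = 2r/(1 + r) = 2(0.74)/(1 + 0.74) = 1.480/1.74 = 0.8506 → 0.85
Weight the observed score by reliability and the mean by (1 − reliability): T̂ = 0.85·602 + 0.15·496.72 = 511.70 + 74.5080 = 586.2080.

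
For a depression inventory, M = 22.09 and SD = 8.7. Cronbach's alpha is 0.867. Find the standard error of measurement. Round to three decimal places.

3.173

SEM = SD · √(1 − ρ) = 8.7 × √0.133 = 8.7 × 0.3647 = 3.1728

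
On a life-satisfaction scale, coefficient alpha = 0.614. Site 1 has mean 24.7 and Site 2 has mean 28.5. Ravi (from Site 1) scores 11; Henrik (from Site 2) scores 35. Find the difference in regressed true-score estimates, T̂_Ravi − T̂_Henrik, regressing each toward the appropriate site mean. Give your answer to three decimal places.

T̂_Ravi = 0.614(11) + 0.386(24.7) = 16.28820
T̂_Henrik = 0.614(35) + 0.386(28.5) = 32.49100
Difference = 16.28820 − 32.49100 = -16.20280

-16.203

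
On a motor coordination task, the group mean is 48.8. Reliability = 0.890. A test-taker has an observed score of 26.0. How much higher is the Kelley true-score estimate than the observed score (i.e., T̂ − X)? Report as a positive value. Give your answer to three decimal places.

2.508

T̂ = ρX + (1 − ρ)μ
  = 0.890 × 26.0 + 0.110 × 48.8
  = 23.1400 + 5.3680
  = 28.50800
  ≈ 28.5080
T̂ − X = 28.5080 − 26.0 = 2.5080 → 2.508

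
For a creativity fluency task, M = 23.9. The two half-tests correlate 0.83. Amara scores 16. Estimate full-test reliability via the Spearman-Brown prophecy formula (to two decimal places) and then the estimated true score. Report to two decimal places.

16.71

Spearman-Brown: ρ = 2r/(1 + r) = 2(0.83)/(1 + 0.83) = 1.660/1.83 = 0.9071 → 0.91
Kelley's formula gives T̂ = 0.91·16 + 0.09·23.9 = 14.56 + 2.151 = 16.711.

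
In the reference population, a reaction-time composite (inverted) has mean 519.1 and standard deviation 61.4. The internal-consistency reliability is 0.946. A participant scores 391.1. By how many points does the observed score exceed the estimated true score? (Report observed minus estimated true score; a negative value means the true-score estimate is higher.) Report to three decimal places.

Regress the observed score toward the mean by the unreliability: T̂ = 0.946·391.1 + 0.054·519.1 = 369.9806 + 28.0314 = 398.01200.
X − T̂ = 391.1 − 398.0120 = -6.9120 → -6.912

-6.912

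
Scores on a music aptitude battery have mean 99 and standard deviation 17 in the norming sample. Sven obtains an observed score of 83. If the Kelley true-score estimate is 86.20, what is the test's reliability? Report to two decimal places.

T̂ = ρX + (1 − ρ)μ  ⇒  T̂ − μ = ρ(X − μ)
ρ = (T̂ − μ)/(X − μ) = (86.20 − 99) / (83 − 99) = -12.80 / -16.0 = 0.8000

0.80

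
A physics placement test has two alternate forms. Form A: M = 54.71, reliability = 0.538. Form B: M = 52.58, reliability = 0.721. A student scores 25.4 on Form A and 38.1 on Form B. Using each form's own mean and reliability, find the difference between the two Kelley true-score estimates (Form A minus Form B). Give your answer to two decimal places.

-3.20

T̂_A = 0.538(25.4) + 0.462(54.71) = 38.9412
T̂_B = 0.721(38.1) + 0.279(52.58) = 42.1399
T̂_A − T̂_B = -3.1987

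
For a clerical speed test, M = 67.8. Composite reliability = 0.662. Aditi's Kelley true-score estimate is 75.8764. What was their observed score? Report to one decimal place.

80.0

T̂ = ρX + (1 − ρ)μ  ⇒  X = (T̂ − (1 − ρ)μ) / ρ
X = (75.8764 − 0.338 × 67.8) / 0.662 = (75.8764 − 22.9164) / 0.662 = 52.9600 / 0.662 = 80.000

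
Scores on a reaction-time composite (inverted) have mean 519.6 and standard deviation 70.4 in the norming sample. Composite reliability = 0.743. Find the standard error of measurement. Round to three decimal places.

SEM = SD · √(1 − ρ) = 70.4 × √0.257 = 70.4 × 0.5070 = 35.6894

35.689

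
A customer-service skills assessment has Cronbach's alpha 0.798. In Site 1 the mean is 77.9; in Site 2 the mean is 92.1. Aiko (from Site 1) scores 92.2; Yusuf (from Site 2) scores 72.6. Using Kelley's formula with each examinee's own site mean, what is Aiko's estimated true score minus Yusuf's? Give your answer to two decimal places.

12.77

T̂_Aiko = 0.798(92.2) + 0.202(77.9) = 89.3114
T̂_Yusuf = 0.798(72.6) + 0.202(92.1) = 76.5390
Difference = 89.3114 − 76.5390 = 12.7724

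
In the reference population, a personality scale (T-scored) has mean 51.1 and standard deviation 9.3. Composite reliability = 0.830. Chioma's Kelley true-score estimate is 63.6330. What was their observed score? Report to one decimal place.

T̂ = ρX + (1 − ρ)μ  ⇒  X = (T̂ − (1 − ρ)μ) / ρ
X = (63.6330 − 0.170 × 51.1) / 0.830 = (63.6330 − 8.6870) / 0.830 = 54.9460 / 0.830 = 66.200

66.2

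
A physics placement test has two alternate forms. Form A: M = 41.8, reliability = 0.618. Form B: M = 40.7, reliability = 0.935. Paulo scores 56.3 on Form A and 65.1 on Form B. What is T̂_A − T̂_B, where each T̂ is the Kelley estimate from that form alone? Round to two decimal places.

-12.75

T̂_A = 0.618(56.3) + 0.382(41.8) = 50.7610
T̂_B = 0.935(65.1) + 0.065(40.7) = 63.5140
T̂_A − T̂_B = -12.7530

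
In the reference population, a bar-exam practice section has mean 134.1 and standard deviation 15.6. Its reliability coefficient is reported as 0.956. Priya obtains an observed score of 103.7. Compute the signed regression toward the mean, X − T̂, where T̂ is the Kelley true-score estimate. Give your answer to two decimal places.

T̂ = 0.956(103.7) + 0.044(134.1) = 99.1372 + 5.9004 = 105.0376 → 105.038
X − T̂ = 103.7 − 105.038 = -1.338 → -1.34

-1.34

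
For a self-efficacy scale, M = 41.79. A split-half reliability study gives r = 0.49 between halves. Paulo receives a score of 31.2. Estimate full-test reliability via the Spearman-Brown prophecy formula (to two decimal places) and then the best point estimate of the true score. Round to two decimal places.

Spearman-Brown: ρ = 2r/(1 + r) = 2(0.49)/(1 + 0.49) = 0.980/1.49 = 0.6577 → 0.66
T̂ = 0.66(31.2) + 0.34(41.79) = 20.592 + 14.2086 = 34.801 → 34.80

34.80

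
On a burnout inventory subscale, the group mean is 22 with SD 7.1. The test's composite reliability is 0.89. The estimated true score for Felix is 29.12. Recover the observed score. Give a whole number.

T̂ = ρX + (1 − ρ)μ  ⇒  X = (T̂ − (1 − ρ)μ) / ρ
X = (29.12 − 0.11 × 22) / 0.89 = (29.12 − 2.42) / 0.89 = 26.70 / 0.89 = 30.00

30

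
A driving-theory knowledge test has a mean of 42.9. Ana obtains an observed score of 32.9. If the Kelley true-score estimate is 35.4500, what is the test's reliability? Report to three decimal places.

T̂ = ρX + (1 − ρ)μ  ⇒  T̂ − μ = ρ(X − μ)
ρ = (T̂ − μ)/(X − μ) = (35.4500 − 42.9) / (32.9 − 42.9) = -7.4500 / -10.0 = 0.74500

0.745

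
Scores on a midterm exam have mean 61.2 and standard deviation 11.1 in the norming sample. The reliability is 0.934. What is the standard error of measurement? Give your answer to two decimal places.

2.85

SEM = SD · √(1 − ρ) = 11.1 × √0.066 = 11.1 × 0.2569 = 2.852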